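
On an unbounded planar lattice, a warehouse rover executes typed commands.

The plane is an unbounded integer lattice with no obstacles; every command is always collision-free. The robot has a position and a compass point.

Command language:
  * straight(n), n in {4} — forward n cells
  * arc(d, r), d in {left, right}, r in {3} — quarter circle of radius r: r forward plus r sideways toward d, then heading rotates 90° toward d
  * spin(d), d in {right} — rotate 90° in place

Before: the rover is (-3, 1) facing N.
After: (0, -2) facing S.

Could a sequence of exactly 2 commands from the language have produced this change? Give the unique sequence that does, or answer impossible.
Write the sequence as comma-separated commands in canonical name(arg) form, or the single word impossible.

spin(right), arc(right, 3)

key: order matters: swapping spin(right) and arc(right, 3) lands elsewhere
begin: (-3, 1) facing N
t=1 spin(right) ⇒ (-3, 1) facing E
t=2 arc(right, 3) ⇒ (0, -2) facing S
no other 2-command option fits: unique.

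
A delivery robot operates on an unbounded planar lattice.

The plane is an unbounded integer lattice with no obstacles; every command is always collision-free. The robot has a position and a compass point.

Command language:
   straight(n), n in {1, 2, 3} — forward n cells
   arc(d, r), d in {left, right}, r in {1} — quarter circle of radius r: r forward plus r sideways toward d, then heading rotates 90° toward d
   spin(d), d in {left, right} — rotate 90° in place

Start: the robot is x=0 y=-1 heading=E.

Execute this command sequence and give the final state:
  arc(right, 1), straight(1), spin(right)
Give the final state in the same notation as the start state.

start: x=0 y=-1 heading=E
t=1 arc(right, 1) ⇒ x=1 y=-2 heading=S
t=2 straight(1) ⇒ x=1 y=-3 heading=S
t=3 spin(right) ⇒ x=1 y=-3 heading=W

x=1 y=-3 heading=W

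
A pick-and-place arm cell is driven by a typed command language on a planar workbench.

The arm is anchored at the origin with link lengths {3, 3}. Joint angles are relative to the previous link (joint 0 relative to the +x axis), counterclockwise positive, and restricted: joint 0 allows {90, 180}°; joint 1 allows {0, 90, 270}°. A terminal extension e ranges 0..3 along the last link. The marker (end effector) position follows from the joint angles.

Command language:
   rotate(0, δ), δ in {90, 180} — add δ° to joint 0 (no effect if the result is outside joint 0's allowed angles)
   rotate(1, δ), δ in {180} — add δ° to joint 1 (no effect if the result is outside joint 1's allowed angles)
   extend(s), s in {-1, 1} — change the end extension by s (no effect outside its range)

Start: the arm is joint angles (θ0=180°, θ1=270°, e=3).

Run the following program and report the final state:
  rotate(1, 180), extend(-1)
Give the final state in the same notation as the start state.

joint angles (θ0=180°, θ1=90°, e=2)

t0: joint angles (θ0=180°, θ1=270°, e=3)
t=1 rotate(1, 180) ⇒ joint angles (θ0=180°, θ1=90°, e=3)
t=2 extend(-1) ⇒ joint angles (θ0=180°, θ1=90°, e=2)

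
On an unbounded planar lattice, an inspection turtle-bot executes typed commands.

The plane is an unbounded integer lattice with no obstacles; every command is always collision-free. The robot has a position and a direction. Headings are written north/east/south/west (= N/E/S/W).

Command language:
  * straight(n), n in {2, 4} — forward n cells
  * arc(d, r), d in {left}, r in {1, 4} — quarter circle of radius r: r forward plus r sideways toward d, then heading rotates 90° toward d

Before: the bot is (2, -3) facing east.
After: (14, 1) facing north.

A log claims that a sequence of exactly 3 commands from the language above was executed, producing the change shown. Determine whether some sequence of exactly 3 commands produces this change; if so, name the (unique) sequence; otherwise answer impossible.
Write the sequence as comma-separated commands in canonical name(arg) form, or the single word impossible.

key: position moved to (14,1) AND the heading swung to N — translation plus rotation needed
start: (2, -3) facing east
step 1 (straight(4)): (6, -3) facing east
step 2 (straight(4)): (10, -3) facing east
step 3 (arc(left, 4)): (14, 1) facing north
no rival 3-sequence matches.

straight(4), straight(4), arc(left, 4)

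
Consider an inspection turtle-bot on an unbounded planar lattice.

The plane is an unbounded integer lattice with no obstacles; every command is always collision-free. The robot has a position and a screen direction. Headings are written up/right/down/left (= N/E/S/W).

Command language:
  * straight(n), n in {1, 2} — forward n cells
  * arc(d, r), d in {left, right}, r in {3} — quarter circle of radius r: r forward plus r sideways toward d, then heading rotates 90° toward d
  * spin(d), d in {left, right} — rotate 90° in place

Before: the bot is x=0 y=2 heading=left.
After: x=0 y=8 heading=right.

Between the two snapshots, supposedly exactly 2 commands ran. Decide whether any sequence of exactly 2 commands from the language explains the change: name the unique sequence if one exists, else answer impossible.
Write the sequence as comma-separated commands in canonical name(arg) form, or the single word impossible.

arc(right, 3), arc(right, 3)

key: cell and facing (now E) both changed — the 2 commands mix motion and turning
initial: x=0 y=2 heading=left
step 1 (arc(right, 3)): x=-3 y=5 heading=up
step 2 (arc(right, 3)): x=0 y=8 heading=right
no rival 2-sequence matches.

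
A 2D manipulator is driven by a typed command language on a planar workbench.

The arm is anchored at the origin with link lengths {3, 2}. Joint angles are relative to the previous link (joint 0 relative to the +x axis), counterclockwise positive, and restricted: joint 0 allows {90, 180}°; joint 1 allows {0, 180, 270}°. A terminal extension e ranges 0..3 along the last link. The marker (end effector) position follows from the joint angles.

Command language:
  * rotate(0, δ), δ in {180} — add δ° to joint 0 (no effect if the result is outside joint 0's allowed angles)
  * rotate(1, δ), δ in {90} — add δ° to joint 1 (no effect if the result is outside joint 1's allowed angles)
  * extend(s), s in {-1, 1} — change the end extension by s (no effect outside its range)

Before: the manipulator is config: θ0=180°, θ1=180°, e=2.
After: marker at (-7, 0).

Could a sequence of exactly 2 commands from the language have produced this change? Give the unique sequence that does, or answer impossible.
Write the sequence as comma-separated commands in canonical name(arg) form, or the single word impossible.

rotate(1, 90), rotate(1, 90)

start: config: θ0=180°, θ1=180°, e=2
1. rotate(1, 90) → config: θ0=180°, θ1=270°, e=2
2. rotate(1, 90) → config: θ0=180°, θ1=0°, e=2
all 16 alternatives checked — unique.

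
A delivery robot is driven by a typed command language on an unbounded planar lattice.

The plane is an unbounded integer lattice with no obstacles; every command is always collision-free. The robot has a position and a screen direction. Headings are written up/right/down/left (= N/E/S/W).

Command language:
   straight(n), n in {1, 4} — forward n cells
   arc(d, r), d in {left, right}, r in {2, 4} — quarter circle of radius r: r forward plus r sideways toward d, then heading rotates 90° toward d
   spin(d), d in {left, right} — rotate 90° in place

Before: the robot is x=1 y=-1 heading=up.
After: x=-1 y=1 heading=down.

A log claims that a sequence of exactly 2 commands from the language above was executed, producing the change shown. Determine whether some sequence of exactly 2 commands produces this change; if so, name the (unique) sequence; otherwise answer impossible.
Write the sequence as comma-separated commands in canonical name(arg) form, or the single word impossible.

arc(left, 2), spin(left)

key: order matters: swapping arc(left, 2) and spin(left) lands elsewhere
initial: x=1 y=-1 heading=up
[1] after arc(left, 2): x=-1 y=1 heading=left
[2] after spin(left): x=-1 y=1 heading=down
no other 2-command option fits: unique.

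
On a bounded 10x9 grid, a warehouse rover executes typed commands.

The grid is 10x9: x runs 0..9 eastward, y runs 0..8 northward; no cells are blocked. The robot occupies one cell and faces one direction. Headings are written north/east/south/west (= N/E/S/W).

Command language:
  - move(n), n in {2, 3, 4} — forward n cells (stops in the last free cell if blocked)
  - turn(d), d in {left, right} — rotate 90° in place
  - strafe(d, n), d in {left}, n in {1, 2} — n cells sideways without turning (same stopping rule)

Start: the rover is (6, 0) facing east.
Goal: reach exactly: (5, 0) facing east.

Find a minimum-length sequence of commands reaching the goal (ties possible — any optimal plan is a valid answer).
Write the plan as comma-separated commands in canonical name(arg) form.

turn(left), strafe(left, 1), turn(right)

from: (6, 0) facing east
1. turn(left) → (6, 0) facing north
2. strafe(left, 1) → (5, 0) facing north
3. turn(right) → (5, 0) facing east
minimal: 3 command(s), checked below 3.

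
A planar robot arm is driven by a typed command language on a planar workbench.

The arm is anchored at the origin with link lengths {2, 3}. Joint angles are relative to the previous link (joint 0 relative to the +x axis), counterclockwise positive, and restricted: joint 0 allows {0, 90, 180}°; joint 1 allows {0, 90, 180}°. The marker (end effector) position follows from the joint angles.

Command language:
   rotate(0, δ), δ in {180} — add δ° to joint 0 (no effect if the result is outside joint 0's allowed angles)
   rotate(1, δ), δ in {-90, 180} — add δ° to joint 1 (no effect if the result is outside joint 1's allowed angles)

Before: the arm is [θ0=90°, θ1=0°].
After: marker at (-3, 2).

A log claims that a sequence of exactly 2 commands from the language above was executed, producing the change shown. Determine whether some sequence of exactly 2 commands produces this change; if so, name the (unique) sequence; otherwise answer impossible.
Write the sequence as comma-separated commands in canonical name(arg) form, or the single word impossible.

key: order matters: swapping rotate(1, 180) and rotate(1, -90) lands elsewhere
start: [θ0=90°, θ1=0°]
[1] after rotate(1, 180): [θ0=90°, θ1=180°]
[2] after rotate(1, -90): [θ0=90°, θ1=90°]
uniquely the one of 9 2-step routes that fits.

rotate(1, 180), rotate(1, -90)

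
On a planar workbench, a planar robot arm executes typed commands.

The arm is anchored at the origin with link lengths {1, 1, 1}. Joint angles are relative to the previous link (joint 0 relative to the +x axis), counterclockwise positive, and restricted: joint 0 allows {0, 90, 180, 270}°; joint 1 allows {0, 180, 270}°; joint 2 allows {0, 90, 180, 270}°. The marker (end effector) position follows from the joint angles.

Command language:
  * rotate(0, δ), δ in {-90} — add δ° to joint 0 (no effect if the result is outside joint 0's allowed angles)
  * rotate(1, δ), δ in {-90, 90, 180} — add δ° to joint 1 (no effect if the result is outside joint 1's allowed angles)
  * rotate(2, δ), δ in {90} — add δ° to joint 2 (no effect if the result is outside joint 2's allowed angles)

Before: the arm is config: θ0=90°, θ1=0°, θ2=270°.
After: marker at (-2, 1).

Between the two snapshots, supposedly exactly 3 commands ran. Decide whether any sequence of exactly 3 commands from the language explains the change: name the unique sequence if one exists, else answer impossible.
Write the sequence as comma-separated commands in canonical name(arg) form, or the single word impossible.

rotate(0, -90), rotate(0, -90), rotate(0, -90)

initial: config: θ0=90°, θ1=0°, θ2=270°
step 1 (rotate(0, -90)): config: θ0=0°, θ1=0°, θ2=270°
step 2 (rotate(0, -90)): config: θ0=270°, θ1=0°, θ2=270°
step 3 (rotate(0, -90)): config: θ0=180°, θ1=0°, θ2=270°
all 125 alternatives checked — unique.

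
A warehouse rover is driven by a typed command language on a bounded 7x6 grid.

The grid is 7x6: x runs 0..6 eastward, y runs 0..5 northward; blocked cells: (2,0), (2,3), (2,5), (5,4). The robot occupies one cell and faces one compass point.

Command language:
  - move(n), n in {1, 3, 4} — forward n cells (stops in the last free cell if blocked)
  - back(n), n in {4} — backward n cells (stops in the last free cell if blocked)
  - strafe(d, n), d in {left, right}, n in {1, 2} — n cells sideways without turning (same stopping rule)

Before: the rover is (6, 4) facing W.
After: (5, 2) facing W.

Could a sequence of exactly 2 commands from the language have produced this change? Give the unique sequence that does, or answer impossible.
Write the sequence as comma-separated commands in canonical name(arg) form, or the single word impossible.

strafe(left, 2), move(1)

key: running move(1) before strafe(left, 2) would end elsewhere — order is forced
from: (6, 4) facing W
[1] after strafe(left, 2): (6, 2) facing W
[2] after move(1): (5, 2) facing W
uniquely the one of 64 2-step routes that fits.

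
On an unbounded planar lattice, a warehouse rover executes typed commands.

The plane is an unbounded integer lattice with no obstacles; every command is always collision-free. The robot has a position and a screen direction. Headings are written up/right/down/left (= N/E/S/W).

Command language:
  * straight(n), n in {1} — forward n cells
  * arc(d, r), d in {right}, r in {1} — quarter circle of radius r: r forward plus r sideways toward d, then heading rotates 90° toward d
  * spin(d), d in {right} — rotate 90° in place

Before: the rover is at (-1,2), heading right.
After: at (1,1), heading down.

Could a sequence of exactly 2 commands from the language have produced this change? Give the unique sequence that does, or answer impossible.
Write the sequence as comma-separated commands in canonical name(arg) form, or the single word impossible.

straight(1), arc(right, 1)

key: order matters: swapping straight(1) and arc(right, 1) lands elsewhere
t0: at (-1,2), heading right
t=1 straight(1) ⇒ at (0,2), heading right
t=2 arc(right, 1) ⇒ at (1,1), heading down
no rival 2-sequence matches.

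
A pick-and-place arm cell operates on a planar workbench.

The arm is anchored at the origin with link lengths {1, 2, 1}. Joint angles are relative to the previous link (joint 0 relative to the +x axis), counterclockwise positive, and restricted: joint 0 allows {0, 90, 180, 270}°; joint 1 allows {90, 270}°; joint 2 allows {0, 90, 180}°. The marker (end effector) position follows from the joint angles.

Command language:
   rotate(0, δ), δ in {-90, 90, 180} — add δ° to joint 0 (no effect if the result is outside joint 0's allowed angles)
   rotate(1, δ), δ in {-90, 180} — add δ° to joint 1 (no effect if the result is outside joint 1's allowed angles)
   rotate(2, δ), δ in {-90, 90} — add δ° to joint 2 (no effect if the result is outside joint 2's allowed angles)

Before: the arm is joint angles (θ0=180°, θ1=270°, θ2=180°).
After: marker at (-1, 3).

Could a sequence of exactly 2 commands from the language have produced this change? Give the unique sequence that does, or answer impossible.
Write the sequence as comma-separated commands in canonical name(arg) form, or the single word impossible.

rotate(2, -90), rotate(2, -90)

start: joint angles (θ0=180°, θ1=270°, θ2=180°)
step 1 (rotate(2, -90)): joint angles (θ0=180°, θ1=270°, θ2=90°)
step 2 (rotate(2, -90)): joint angles (θ0=180°, θ1=270°, θ2=0°)
uniquely the one of 49 2-step routes that fits.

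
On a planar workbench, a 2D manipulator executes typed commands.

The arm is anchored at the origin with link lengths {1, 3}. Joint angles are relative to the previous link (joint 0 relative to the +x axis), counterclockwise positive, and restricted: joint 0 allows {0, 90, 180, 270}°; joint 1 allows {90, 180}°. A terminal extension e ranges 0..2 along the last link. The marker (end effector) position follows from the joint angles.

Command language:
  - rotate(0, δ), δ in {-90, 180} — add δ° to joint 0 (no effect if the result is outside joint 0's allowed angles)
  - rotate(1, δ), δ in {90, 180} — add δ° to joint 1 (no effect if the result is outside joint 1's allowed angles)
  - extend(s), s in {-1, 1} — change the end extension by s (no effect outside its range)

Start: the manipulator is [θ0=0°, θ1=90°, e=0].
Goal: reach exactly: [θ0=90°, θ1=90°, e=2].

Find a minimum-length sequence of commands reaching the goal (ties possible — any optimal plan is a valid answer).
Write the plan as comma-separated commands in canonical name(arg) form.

initial: [θ0=0°, θ1=90°, e=0]
[1] after rotate(0, -90): [θ0=270°, θ1=90°, e=0]
[2] after extend(1): [θ0=270°, θ1=90°, e=1]
[3] after extend(1): [θ0=270°, θ1=90°, e=2]
[4] after rotate(0, 180): [θ0=90°, θ1=90°, e=2]
nothing shorter than 4 reaches the goal.

rotate(0, -90), extend(1), extend(1), rotate(0, 180)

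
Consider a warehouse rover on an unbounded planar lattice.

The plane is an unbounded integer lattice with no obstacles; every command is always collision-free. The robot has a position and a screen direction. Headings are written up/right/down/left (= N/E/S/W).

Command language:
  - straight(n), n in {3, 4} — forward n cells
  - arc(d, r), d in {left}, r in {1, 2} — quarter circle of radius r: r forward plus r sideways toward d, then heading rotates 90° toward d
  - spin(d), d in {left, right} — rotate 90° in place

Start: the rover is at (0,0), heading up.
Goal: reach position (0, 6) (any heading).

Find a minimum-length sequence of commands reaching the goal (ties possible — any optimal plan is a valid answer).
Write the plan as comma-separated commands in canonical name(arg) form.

from: at (0,0), heading up
1. straight(3) → at (0,3), heading up
2. straight(3) → at (0,6), heading up
shorter routes all fall short; 2 is best.

straight(3), straight(3)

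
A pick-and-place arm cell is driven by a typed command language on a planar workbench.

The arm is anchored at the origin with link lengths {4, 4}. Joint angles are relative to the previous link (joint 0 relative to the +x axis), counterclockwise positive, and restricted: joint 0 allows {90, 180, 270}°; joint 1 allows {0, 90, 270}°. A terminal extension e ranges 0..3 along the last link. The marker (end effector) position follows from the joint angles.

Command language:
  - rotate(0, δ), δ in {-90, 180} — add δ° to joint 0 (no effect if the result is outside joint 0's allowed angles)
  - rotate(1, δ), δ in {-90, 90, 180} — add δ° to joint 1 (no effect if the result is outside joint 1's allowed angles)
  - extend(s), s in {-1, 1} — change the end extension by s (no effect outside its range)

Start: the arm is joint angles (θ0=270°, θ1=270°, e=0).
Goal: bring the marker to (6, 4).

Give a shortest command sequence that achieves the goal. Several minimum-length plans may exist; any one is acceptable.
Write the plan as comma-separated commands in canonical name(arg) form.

rotate(0, 180), extend(1), extend(1)

start: joint angles (θ0=270°, θ1=270°, e=0)
t=1 rotate(0, 180) ⇒ joint angles (θ0=90°, θ1=270°, e=0)
t=2 extend(1) ⇒ joint angles (θ0=90°, θ1=270°, e=1)
t=3 extend(1) ⇒ joint angles (θ0=90°, θ1=270°, e=2)
no 2-step plan works, so 3 is optimal.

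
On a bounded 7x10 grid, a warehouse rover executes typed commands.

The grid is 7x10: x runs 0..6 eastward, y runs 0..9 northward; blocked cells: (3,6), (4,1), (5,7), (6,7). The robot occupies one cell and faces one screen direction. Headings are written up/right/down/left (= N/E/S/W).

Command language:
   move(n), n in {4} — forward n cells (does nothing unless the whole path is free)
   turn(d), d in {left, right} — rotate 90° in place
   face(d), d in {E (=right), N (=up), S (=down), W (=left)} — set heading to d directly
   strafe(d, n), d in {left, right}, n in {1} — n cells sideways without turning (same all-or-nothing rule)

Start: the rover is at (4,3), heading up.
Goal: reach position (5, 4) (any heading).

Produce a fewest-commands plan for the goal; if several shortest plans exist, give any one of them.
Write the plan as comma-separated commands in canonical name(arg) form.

initial: at (4,3), heading up
t=1 strafe(right, 1) ⇒ at (5,3), heading up
t=2 turn(right) ⇒ at (5,3), heading right
t=3 strafe(left, 1) ⇒ at (5,4), heading right
no 2-step plan works, so 3 is optimal.

strafe(right, 1), turn(right), strafe(left, 1)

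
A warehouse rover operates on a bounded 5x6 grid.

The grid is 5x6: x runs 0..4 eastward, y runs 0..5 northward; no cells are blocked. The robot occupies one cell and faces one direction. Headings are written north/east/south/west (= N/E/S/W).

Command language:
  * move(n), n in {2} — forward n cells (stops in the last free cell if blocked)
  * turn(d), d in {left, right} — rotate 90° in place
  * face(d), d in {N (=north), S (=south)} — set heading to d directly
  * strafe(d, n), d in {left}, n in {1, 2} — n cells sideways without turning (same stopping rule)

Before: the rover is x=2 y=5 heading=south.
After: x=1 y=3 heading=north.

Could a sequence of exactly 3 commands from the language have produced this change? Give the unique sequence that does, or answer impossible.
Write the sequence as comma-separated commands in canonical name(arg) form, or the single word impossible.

move(2), face(N), strafe(left, 1)

key: cell and facing (now N) both changed — the 3 commands mix motion and turning
from: x=2 y=5 heading=south
step 1 (move(2)): x=2 y=3 heading=south
step 2 (face(N)): x=2 y=3 heading=north
step 3 (strafe(left, 1)): x=1 y=3 heading=north
uniquely the one of 343 3-step routes that fits.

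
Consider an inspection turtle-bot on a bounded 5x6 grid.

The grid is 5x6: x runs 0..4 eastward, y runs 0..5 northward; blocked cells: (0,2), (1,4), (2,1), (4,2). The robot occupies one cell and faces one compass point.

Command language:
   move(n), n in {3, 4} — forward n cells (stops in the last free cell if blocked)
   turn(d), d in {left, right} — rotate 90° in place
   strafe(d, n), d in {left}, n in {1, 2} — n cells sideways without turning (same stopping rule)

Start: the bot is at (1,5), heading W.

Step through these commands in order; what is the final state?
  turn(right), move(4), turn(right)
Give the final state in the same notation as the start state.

at (1,5), heading E

t0: at (1,5), heading W
step 1 (turn(right)): at (1,5), heading N
step 2 (move(4)): at (1,5), heading N
step 3 (turn(right)): at (1,5), heading E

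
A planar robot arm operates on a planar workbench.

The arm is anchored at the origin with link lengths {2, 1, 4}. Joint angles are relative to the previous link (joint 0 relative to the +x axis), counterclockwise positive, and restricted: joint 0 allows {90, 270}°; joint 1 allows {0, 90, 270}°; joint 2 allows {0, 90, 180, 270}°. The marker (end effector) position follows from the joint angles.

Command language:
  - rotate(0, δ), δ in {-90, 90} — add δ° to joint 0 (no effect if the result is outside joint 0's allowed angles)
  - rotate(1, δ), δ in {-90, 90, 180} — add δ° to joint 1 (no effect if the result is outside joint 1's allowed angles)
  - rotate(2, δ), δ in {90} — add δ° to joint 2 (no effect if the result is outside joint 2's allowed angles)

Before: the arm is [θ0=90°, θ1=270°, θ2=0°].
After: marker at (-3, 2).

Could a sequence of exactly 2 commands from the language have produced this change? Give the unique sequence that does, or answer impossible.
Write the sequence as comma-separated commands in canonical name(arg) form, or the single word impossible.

initial: [θ0=90°, θ1=270°, θ2=0°]
1. rotate(2, 90) → [θ0=90°, θ1=270°, θ2=90°]
2. rotate(2, 90) → [θ0=90°, θ1=270°, θ2=180°]
no other 2-command option fits: unique.

rotate(2, 90), rotate(2, 90)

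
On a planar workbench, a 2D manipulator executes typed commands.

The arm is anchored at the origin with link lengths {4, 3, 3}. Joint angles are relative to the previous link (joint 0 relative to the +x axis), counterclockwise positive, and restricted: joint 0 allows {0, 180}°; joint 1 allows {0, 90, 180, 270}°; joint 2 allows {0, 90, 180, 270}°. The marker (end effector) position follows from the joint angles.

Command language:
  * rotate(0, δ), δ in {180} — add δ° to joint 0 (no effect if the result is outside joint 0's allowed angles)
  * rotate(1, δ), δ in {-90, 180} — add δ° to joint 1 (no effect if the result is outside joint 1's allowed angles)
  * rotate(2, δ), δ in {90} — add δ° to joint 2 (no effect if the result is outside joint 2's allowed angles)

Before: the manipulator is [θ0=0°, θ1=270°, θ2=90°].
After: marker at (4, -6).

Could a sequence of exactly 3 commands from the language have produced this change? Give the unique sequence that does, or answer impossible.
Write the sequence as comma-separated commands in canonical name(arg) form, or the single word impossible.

initial: [θ0=0°, θ1=270°, θ2=90°]
step 1 (rotate(2, 90)): [θ0=0°, θ1=270°, θ2=180°]
step 2 (rotate(2, 90)): [θ0=0°, θ1=270°, θ2=270°]
step 3 (rotate(2, 90)): [θ0=0°, θ1=270°, θ2=0°]
all 64 alternatives checked — unique.

rotate(2, 90), rotate(2, 90), rotate(2, 90)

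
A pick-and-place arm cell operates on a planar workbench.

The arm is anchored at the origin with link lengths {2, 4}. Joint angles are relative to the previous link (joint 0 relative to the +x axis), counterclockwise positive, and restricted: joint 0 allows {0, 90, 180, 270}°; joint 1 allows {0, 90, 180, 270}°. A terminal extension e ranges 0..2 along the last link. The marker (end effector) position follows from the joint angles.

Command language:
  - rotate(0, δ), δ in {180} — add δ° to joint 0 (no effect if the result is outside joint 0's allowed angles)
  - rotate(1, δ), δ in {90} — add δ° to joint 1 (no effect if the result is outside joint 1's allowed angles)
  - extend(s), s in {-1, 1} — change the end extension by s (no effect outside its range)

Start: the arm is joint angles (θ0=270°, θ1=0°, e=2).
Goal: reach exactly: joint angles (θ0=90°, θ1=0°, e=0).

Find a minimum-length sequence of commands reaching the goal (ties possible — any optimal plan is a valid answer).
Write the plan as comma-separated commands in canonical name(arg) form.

extend(-1), extend(-1), rotate(0, 180)

initial: joint angles (θ0=270°, θ1=0°, e=2)
1. extend(-1) → joint angles (θ0=270°, θ1=0°, e=1)
2. extend(-1) → joint angles (θ0=270°, θ1=0°, e=0)
3. rotate(0, 180) → joint angles (θ0=90°, θ1=0°, e=0)
nothing shorter than 3 reaches the goal.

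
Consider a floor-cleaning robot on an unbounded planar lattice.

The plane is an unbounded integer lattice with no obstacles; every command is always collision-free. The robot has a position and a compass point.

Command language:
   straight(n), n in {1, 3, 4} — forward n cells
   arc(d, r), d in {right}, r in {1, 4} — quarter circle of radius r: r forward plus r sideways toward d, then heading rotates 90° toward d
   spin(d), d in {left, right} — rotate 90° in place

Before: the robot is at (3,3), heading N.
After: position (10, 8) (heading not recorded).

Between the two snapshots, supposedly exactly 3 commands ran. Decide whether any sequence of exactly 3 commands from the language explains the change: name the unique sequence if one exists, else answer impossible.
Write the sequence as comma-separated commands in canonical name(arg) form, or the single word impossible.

key: running straight(3) before straight(1) would end elsewhere — order is forced
t0: at (3,3), heading N
t=1 straight(1) ⇒ at (3,4), heading N
t=2 arc(right, 4) ⇒ at (7,8), heading E
t=3 straight(3) ⇒ at (10,8), heading E
no rival 3-sequence matches.

straight(1), arc(right, 4), straight(3)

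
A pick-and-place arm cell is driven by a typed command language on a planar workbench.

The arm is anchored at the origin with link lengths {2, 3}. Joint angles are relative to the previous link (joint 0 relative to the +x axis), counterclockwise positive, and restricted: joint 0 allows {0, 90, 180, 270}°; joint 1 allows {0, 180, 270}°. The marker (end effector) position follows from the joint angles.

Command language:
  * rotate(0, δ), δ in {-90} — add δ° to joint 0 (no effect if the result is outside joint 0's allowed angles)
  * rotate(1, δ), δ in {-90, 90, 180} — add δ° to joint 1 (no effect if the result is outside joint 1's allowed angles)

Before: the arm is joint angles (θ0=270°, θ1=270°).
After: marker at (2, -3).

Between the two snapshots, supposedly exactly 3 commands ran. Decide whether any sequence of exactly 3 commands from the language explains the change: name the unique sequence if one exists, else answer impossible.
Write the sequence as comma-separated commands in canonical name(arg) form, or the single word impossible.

rotate(0, -90), rotate(0, -90), rotate(0, -90)

initial: joint angles (θ0=270°, θ1=270°)
[1] after rotate(0, -90): joint angles (θ0=180°, θ1=270°)
[2] after rotate(0, -90): joint angles (θ0=90°, θ1=270°)
[3] after rotate(0, -90): joint angles (θ0=0°, θ1=270°)
all 64 alternatives checked — unique.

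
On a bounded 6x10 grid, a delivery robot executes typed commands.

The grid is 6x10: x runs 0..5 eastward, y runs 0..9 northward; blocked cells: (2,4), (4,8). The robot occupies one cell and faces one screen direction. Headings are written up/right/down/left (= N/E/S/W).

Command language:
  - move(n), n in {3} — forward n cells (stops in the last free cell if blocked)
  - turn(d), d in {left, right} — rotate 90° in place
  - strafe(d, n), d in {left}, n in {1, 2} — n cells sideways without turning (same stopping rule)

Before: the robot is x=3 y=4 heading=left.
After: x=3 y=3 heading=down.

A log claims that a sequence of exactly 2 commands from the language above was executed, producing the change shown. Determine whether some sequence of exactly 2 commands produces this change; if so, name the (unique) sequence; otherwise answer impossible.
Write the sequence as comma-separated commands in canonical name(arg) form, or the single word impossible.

strafe(left, 1), turn(left)

key: order matters: swapping strafe(left, 1) and turn(left) lands elsewhere
begin: x=3 y=4 heading=left
t=1 strafe(left, 1) ⇒ x=3 y=3 heading=left
t=2 turn(left) ⇒ x=3 y=3 heading=down
uniquely the one of 25 2-step routes that fits.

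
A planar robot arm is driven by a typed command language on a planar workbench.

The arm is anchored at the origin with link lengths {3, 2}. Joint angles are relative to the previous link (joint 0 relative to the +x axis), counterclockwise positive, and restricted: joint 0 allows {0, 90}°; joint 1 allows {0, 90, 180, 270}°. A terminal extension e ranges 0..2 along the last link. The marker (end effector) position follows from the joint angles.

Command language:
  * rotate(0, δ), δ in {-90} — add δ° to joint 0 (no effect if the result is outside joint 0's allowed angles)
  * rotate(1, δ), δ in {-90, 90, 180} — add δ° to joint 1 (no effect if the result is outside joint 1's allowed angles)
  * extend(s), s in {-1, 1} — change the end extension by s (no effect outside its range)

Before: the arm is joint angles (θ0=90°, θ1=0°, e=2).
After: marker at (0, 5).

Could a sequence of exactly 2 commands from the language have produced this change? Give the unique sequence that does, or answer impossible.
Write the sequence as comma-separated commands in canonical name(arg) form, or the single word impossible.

extend(-1), extend(-1)

from: joint angles (θ0=90°, θ1=0°, e=2)
1. extend(-1) → joint angles (θ0=90°, θ1=0°, e=1)
2. extend(-1) → joint angles (θ0=90°, θ1=0°, e=0)
no rival 2-sequence matches.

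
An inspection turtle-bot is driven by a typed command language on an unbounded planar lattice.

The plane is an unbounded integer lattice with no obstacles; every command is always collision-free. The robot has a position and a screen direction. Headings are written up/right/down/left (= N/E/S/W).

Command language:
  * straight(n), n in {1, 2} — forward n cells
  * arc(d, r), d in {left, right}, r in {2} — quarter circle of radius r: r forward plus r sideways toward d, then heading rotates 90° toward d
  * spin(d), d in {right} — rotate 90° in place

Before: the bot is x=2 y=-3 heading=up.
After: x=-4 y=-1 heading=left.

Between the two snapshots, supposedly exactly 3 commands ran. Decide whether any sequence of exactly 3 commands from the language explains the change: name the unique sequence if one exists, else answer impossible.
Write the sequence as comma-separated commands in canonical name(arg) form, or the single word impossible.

key: running straight(2) before arc(left, 2) would end elsewhere — order is forced
begin: x=2 y=-3 heading=up
step 1 (arc(left, 2)): x=0 y=-1 heading=left
step 2 (straight(2)): x=-2 y=-1 heading=left
step 3 (straight(2)): x=-4 y=-1 heading=left
no rival 3-sequence matches.

arc(left, 2), straight(2), straight(2)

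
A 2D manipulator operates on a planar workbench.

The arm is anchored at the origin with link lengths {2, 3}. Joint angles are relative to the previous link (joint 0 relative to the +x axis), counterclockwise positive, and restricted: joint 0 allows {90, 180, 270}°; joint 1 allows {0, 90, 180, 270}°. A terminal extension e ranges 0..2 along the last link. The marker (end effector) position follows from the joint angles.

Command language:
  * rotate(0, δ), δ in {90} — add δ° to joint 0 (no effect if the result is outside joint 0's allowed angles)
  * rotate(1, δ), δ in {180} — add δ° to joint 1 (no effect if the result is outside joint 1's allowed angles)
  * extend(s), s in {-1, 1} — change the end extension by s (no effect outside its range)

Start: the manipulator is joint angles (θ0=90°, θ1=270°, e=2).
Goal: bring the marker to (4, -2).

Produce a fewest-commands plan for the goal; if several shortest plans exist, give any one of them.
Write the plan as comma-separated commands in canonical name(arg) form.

initial: joint angles (θ0=90°, θ1=270°, e=2)
1. rotate(0, 90) → joint angles (θ0=180°, θ1=270°, e=2)
2. rotate(0, 90) → joint angles (θ0=270°, θ1=270°, e=2)
3. rotate(1, 180) → joint angles (θ0=270°, θ1=90°, e=2)
4. extend(-1) → joint angles (θ0=270°, θ1=90°, e=1)
no 3-step plan works, so 4 is optimal.

rotate(0, 90), rotate(0, 90), rotate(1, 180), extend(-1)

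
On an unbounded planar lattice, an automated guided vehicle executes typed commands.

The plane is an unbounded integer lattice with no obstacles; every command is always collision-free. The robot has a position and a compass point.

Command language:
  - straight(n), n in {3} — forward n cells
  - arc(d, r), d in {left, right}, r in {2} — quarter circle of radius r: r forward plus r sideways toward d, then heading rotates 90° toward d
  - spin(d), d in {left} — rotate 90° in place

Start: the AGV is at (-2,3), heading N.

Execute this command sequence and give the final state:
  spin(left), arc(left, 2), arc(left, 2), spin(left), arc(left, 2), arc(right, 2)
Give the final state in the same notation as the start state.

at (-6,3), heading N

from: at (-2,3), heading N
[1] after spin(left): at (-2,3), heading W
[2] after arc(left, 2): at (-4,1), heading S
[3] after arc(left, 2): at (-2,-1), heading E
[4] after spin(left): at (-2,-1), heading N
[5] after arc(left, 2): at (-4,1), heading W
[6] after arc(right, 2): at (-6,3), heading N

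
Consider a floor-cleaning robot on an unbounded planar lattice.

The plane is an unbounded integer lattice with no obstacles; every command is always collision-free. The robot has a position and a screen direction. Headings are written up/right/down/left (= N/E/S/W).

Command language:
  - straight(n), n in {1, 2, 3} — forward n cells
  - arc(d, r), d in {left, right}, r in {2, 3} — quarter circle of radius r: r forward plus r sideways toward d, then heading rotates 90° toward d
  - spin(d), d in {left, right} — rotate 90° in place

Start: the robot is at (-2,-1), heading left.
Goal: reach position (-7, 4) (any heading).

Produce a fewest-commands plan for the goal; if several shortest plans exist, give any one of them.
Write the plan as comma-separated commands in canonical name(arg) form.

arc(right, 3), arc(left, 2)

begin: at (-2,-1), heading left
t=1 arc(right, 3) ⇒ at (-5,2), heading up
t=2 arc(left, 2) ⇒ at (-7,4), heading left
nothing shorter than 2 reaches the goal.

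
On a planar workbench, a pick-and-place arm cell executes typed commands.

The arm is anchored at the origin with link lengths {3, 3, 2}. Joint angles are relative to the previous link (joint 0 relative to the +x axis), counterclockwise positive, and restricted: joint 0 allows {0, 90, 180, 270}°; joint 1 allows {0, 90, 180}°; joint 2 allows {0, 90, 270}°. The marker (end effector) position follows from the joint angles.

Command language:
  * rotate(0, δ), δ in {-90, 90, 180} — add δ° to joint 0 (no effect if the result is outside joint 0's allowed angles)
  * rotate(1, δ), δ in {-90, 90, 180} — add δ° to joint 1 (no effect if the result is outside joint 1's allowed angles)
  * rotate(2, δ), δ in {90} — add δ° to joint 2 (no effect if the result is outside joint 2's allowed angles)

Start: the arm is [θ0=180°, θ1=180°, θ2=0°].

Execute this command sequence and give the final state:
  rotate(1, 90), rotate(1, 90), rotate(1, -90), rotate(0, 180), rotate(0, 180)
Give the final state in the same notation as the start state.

from: [θ0=180°, θ1=180°, θ2=0°]
[1] after rotate(1, 90): [θ0=180°, θ1=180°, θ2=0°]
[2] after rotate(1, 90): [θ0=180°, θ1=180°, θ2=0°]
[3] after rotate(1, -90): [θ0=180°, θ1=90°, θ2=0°]
[4] after rotate(0, 180): [θ0=0°, θ1=90°, θ2=0°]
[5] after rotate(0, 180): [θ0=180°, θ1=90°, θ2=0°]

[θ0=180°, θ1=90°, θ2=0°]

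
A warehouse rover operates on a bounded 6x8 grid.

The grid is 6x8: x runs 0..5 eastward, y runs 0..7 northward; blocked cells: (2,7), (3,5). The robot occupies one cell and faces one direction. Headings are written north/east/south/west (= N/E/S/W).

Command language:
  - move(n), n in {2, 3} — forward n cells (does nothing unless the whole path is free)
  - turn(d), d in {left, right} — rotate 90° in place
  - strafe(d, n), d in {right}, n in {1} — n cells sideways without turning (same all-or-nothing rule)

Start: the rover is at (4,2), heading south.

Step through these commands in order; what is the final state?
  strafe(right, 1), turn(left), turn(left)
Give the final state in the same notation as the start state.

begin: at (4,2), heading south
step 1 (strafe(right, 1)): at (3,2), heading south
step 2 (turn(left)): at (3,2), heading east
step 3 (turn(left)): at (3,2), heading north

at (3,2), heading north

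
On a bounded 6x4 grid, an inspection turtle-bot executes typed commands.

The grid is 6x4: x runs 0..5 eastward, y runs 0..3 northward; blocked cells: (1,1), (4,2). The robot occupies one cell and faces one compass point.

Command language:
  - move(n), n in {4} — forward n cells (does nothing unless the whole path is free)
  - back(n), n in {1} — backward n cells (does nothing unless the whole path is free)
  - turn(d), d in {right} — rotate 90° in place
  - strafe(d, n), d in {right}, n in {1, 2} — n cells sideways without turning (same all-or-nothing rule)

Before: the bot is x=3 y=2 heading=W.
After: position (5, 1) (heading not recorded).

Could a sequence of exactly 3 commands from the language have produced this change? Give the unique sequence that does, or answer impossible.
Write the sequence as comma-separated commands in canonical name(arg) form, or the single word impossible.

turn(right), back(1), strafe(right, 2)

key: running strafe(right, 2) before turn(right) would end elsewhere — order is forced
begin: x=3 y=2 heading=W
step 1 (turn(right)): x=3 y=2 heading=N
step 2 (back(1)): x=3 y=1 heading=N
step 3 (strafe(right, 2)): x=5 y=1 heading=N
no rival 3-sequence matches.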